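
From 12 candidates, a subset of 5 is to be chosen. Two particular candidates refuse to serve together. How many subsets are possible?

All 5-subsets: C(12,5) = 792. Those containing both fixed elements: C(10,3) = 120.
792 − 120 = 672.

672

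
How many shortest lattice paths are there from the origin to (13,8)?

203490

Each path is a sequence of 21 steps with 13 rights: C(21,13) = 203490.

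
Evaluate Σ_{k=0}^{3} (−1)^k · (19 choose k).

-816

The partial alternating sum Σ_{k=0}^{3} (−1)^k C(19,k) = (−1)^3 C(18,3) = -816.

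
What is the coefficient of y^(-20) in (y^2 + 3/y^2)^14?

48361131

General term: C(14,j)·(y^2)^j·(3/y^2)^(14-j), with y-exponent 2j − 2(14−j) = 4j − 28.
Set 4j − 28 = -20: j = 2.
C(14,2) = 91; 1^2 = 1; 3^12 = 531441.
Coefficient = 91 · 1 · 531441 = 48361131.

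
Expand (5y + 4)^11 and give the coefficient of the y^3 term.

1351680000

The general term is C(11,j)·(5y)^j·(4)^(11-j); the y^3 term has j = 3.
C(11,3) = 165.
Coefficient = C(11,3) · 5^3 · 4^8 = 165 · 125 · 65536 = 1351680000.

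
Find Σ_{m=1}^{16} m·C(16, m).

524288

Differentiating (1+x)^16 and setting x=1: Σ m·C(16,m) = 16·2^15 = 524288.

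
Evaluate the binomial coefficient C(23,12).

1352078

C(23,12) = C(23,11) by symmetry.
C(23,11) = (23·22·21·20·19·18·17·16·15·14·13) / 11! = 53970627110400 / 39916800 = 1352078.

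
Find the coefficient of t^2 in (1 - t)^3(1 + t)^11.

Coefficient of t^2 = Σ_{j} C(3,j)·(-1)^j·C(11,2-j)·1^(2-j) for j from 0 to 2.
= 55 + (-33) + 3 = 25.

25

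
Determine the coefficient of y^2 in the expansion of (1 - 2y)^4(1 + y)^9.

-12

Coefficient of y^2 = Σ_{j} C(4,j)·(-2)^j·C(9,2-j)·1^(2-j) for j from 0 to 2.
= 36 + (-72) + 24 = -12.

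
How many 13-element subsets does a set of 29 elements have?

C(29,13) = (29·28·27·26·25·24·23·22·21·20·19·18·17) / 13! = 422590010274432000 / 6227020800 = 67863915.

67863915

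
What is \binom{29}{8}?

C(29,8) = (29·28·27·26·25·24·23·22) / 8! = 173059286400 / 40320 = 4292145.

4292145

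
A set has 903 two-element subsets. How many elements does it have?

n(n−1)/2 = 903 ⇒ n(n−1) = 1806. Since 43·42 = 1806, n = 43.

43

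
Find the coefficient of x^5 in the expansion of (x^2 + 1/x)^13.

General term: C(13,j)·(x^2)^j·(1/x)^(13-j), with x-exponent 2j − 1(13−j) = 3j − 13.
Set 3j − 13 = 5: j = 6.
C(13,6) = 1716; 1^6 = 1; 1^7 = 1.
Coefficient = 1716 · 1 · 1 = 1716.

1716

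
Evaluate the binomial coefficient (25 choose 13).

C(25,13) = C(25,12) by symmetry.
C(25,12) = (25·24·23·22·21·20·19·18·17·16·15·14) / 12! = 2490952020480000 / 479001600 = 5200300.

5200300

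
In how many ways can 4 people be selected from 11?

This is C(11,4) = 330.

330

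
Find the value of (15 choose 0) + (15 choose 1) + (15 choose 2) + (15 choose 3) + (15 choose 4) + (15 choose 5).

1 + 15 + 105 + 455 + 1365 + 3003 = 4944.

4944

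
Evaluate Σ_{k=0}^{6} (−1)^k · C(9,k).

28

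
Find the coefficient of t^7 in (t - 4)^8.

The general term is C(8,j)·(t)^j·(-4)^(8-j); the t^7 term has j = 7.
C(8,7) = 8.
Coefficient = C(8,7) · (-4)^1 = 8 · (-4) = -32.

-32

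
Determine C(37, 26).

C(37,26) = C(37,11) by symmetry.
C(37,11) = (37·36·35·34·33·32·31·30·29·28·27) / 11! = 34128550732953600 / 39916800 = 854992152.

854992152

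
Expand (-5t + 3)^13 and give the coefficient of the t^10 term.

The general term is C(13,j)·(-5t)^j·(3)^(13-j); the t^10 term has j = 10.
C(13,10) = 286.
Coefficient = C(13,10) · (-5)^10 · 3^3 = 286 · 9765625 · 27 = 75410156250.

75410156250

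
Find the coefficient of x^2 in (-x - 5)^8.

437500

The general term is C(8,j)·(-x)^j·(-5)^(8-j); the x^2 term has j = 2.
C(8,2) = 28.
Coefficient = C(8,2) · (-5)^6 = 28 · 15625 = 437500.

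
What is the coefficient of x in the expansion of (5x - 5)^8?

-3125000

The general term is C(8,j)·(5x)^j·(-5)^(8-j); the x^1 term has j = 1.
C(8,1) = 8.
Coefficient = C(8,1) · 5^1 · (-5)^7 = 8 · 5 · (-78125) = -3125000.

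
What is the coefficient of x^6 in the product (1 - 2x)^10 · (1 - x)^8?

Coefficient of x^6 = Σ_{j} C(10,j)·(-2)^j·C(8,6-j)·(-1)^(6-j) for j from 0 to 6.
= 28 + 1120 + 12600 + 53760 + 94080 + 64512 + 13440 = 239540.

239540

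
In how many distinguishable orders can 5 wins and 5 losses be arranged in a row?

Choose positions for the wins: C(10,5) = 252.

252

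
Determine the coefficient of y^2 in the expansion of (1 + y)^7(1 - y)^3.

3

Coefficient of y^2 = Σ_{j} C(7,j)·1^j·C(3,2-j)·(-1)^(2-j) for j from 0 to 2.
= 3 + (-21) + 21 = 3.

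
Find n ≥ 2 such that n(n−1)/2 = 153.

n(n−1)/2 = 153 ⇒ n(n−1) = 306. Since 18·17 = 306, n = 18.

18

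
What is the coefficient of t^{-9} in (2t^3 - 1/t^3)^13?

41184

General term: C(13,j)·(2t^3)^j·(-1/t^3)^(13-j), with t-exponent 3j − 3(13−j) = 6j − 39.
Set 6j − 39 = -9: j = 5.
C(13,5) = 1287; 2^5 = 32; (-1)^8 = 1.
Coefficient = 1287 · 32 · 1 = 41184.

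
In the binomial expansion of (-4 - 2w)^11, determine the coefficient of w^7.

The general term is C(11,j)·(-4)^j·(-2w)^(11-j); the w^7 term has j = 4.
C(11,4) = 330.
Coefficient = C(11,4) · (-4)^4 · (-2)^7 = 330 · 256 · (-128) = -10813440.

-10813440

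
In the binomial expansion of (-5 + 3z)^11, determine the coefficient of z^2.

-966796875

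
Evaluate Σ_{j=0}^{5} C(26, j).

83682

1 + 26 + 325 + 2600 + 14950 + 65780 = 83682.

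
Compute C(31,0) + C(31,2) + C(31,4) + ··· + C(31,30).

1073741824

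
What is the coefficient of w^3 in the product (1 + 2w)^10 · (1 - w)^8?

Coefficient of w^3 = Σ_{j} C(10,j)·2^j·C(8,3-j)·(-1)^(3-j) for j from 0 to 3.
= (-56) + 560 + (-1440) + 960 = 24.

24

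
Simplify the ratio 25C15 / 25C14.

11/15

C(n,k+1)/C(n,k) = (n−k)/(k+1) = (25−14)/(14+1) = 11/15.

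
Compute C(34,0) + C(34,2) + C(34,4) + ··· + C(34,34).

Half of (1+1)^34 + (1−1)^34 gives the even-index sum: 2^33 = 8589934592.

8589934592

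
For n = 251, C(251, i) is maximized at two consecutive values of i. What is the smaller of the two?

125

For odd n = 251, C(251,i) peaks at i = (n−1)/2 and (n+1)/2; the smaller is 125.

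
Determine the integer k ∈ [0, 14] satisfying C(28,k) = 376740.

C(28,k) increases on 0 ≤ k ≤ 14. C(28,5) = 98280 and C(28,6) = 376740, so k = 6.

6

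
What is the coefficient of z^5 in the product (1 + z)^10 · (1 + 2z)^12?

220716

Coefficient of z^5 = Σ_{j} C(10,j)·1^j·C(12,5-j)·2^(5-j) for j from 0 to 5.
= 25344 + 79200 + 79200 + 31680 + 5040 + 252 = 220716.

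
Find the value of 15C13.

105

C(15,13) = C(15,2) by symmetry.
C(15,2) = (15·14) / 2! = 210 / 2 = 105.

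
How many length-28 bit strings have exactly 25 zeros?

3276

Choose the 25 positions: C(28,25) = 3276.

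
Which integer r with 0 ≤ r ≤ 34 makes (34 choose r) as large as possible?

C(34,r) is maximized at r = 34/2 = 17.

17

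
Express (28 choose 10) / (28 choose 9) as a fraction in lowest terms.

19/10

C(n,k+1)/C(n,k) = (n−k)/(k+1) = (28−9)/(9+1) = 19/10.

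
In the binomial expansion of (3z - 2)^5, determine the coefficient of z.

240

The general term is C(5,j)·(3z)^j·(-2)^(5-j); the z^1 term has j = 1.
C(5,1) = 5.
Coefficient = C(5,1) · 3^1 · (-2)^4 = 5 · 3 · 16 = 240.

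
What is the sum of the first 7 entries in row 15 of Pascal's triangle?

1 + 15 + 105 + 455 + 1365 + 3003 + 5005 = 9949.

9949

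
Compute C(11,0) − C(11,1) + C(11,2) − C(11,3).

-120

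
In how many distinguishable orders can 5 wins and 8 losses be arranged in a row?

Choose positions for the wins: C(13,5) = 1287.

1287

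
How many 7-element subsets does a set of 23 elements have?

245157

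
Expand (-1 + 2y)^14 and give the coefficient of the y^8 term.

768768

The general term is C(14,j)·(-1)^j·(2y)^(14-j); the y^8 term has j = 6.
C(14,6) = 3003.
Coefficient = C(14,6) · 2^8 = 3003 · 256 = 768768.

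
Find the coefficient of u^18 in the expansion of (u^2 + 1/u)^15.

1365

General term: C(15,j)·(u^2)^j·(1/u)^(15-j), with u-exponent 2j − 1(15−j) = 3j − 15.
Set 3j − 15 = 18: j = 11.
C(15,11) = 1365; 1^11 = 1; 1^4 = 1.
Coefficient = 1365 · 1 · 1 = 1365.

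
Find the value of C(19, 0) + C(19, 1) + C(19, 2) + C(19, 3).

1160

1 + 19 + 171 + 969 = 1160.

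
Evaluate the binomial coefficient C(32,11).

C(32,11) = (32·31·30·29·28·27·26·25·24·23·22) / 11! = 5150244363264000 / 39916800 = 129024480.

129024480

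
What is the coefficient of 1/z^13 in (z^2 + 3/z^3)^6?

General term: C(6,j)·(z^2)^j·(3/z^3)^(6-j), with z-exponent 2j − 3(6−j) = 5j − 18.
Set 5j − 18 = -13: j = 1.
C(6,1) = 6; 1^1 = 1; 3^5 = 243.
Coefficient = 6 · 1 · 243 = 1458.

1458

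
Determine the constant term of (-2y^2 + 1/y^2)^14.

General term: C(14,j)·(-2y^2)^j·(1/y^2)^(14-j), with y-exponent 2j − 2(14−j) = 4j − 28.
Set 4j − 28 = 0: j = 7.
C(14,7) = 3432; (-2)^7 = -128; 1^7 = 1.
Coefficient = 3432 · (-128) · 1 = -439296.

-439296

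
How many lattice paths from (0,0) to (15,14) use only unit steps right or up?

Each path is a sequence of 29 steps with 15 rights: C(29,15) = 77558760.

77558760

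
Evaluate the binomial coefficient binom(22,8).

319770

C(22,8) = (22·21·20·19·18·17·16·15) / 8! = 12893126400 / 40320 = 319770.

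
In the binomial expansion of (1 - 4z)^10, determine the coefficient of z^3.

-7680

The general term is C(10,j)·(1)^j·(-4z)^(10-j); the z^3 term has j = 7.
C(10,7) = 120.
Coefficient = C(10,7) · (-4)^3 = 120 · (-64) = -7680.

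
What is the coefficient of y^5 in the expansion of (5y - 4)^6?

-75000

The general term is C(6,j)·(5y)^j·(-4)^(6-j); the y^5 term has j = 5.
C(6,5) = 6.
Coefficient = C(6,5) · 5^5 · (-4)^1 = 6 · 3125 · (-4) = -75000.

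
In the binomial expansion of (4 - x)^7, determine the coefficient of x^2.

21504

The general term is C(7,j)·(4)^j·(-x)^(7-j); the x^2 term has j = 5.
C(7,5) = 21.
Coefficient = C(7,5) · 4^5 = 21 · 1024 = 21504.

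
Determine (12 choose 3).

C(12,3) = (12·11·10) / 3! = 1320 / 6 = 220.

220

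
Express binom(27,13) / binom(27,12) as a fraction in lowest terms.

15/13

C(n,k+1)/C(n,k) = (n−k)/(k+1) = (27−12)/(12+1) = 15/13.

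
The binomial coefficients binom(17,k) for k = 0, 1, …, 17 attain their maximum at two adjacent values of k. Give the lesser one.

8

For odd n = 17, C(17,k) peaks at k = (n−1)/2 and (n+1)/2; the lesser is 8.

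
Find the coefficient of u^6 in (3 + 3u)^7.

The general term is C(7,j)·(3)^j·(3u)^(7-j); the u^6 term has j = 1.
C(7,1) = 7.
Coefficient = C(7,1) · 3^1 · 3^6 = 7 · 3 · 729 = 15309.

15309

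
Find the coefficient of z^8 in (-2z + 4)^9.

The general term is C(9,j)·(-2z)^j·(4)^(9-j); the z^8 term has j = 8.
C(9,8) = 9.
Coefficient = C(9,8) · (-2)^8 · 4^1 = 9 · 256 · 4 = 9216.

9216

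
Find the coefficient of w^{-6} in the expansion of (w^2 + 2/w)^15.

General term: C(15,j)·(w^2)^j·(2/w)^(15-j), with w-exponent 2j − 1(15−j) = 3j − 15.
Set 3j − 15 = -6: j = 3.
C(15,3) = 455; 1^3 = 1; 2^12 = 4096.
Coefficient = 455 · 1 · 4096 = 1863680.

1863680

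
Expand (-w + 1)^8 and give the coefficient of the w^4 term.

The general term is C(8,j)·(-w)^j·(1)^(8-j); the w^4 term has j = 4.
C(8,4) = 70.
Coefficient = C(8,4) = 70.

70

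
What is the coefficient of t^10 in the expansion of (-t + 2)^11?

22

The general term is C(11,j)·(-t)^j·(2)^(11-j); the t^10 term has j = 10.
C(11,10) = 11.
Coefficient = C(11,10) · 2^1 = 11 · 2 = 22.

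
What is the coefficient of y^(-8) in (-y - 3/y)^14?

64481508

General term: C(14,j)·(-y)^j·(-3/y)^(14-j), with y-exponent 1j − 1(14−j) = 2j − 14.
Set 2j − 14 = -8: j = 3.
C(14,3) = 364; (-1)^3 = -1; (-3)^11 = -177147.
Coefficient = 364 · (-1) · (-177147) = 64481508.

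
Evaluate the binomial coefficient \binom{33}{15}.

C(33,15) = (33·32·31·30·29·28·27·26·25·24·23·22·21·20·19) / 15! = 1356265350621941760000 / 1307674368000 = 1037158320.

1037158320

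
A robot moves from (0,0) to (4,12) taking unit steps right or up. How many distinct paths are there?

Each path is a sequence of 16 steps with 4 rights: C(16,4) = 1820.

1820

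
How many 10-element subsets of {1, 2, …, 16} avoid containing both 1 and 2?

5005

All 10-subsets: C(16,10) = 8008. Those containing both fixed elements: C(14,8) = 3003.
8008 − 3003 = 5005.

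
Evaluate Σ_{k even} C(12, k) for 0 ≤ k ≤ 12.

2048

Half of (1+1)^12 + (1−1)^12 gives the even-index sum: 2^11 = 2048.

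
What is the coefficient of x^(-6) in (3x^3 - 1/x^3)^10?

17010

General term: C(10,j)·(3x^3)^j·(-1/x^3)^(10-j), with x-exponent 3j − 3(10−j) = 6j − 30.
Set 6j − 30 = -6: j = 4.
C(10,4) = 210; 3^4 = 81; (-1)^6 = 1.
Coefficient = 210 · 81 · 1 = 17010.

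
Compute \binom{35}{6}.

1623160

C(35,6) = (35·34·33·32·31·30) / 6! = 1168675200 / 720 = 1623160.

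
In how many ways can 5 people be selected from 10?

252

This is C(10,5) = 252.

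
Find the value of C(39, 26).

8122425444

C(39,26) = C(39,13) by symmetry.
C(39,13) = (39·38·37·36·35·34·33·32·31·30·29·28·27) / 13! = 50578512186237235200 / 6227020800 = 8122425444.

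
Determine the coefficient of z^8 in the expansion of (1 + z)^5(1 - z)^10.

Coefficient of z^8 = Σ_{j} C(5,j)·1^j·C(10,8-j)·(-1)^(8-j) for j from 0 to 5.
= 45 + (-600) + 2100 + (-2520) + 1050 + (-120) = -45.

-45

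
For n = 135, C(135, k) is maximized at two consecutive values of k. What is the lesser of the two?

67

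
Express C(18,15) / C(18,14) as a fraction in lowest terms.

4/15

C(n,k+1)/C(n,k) = (n−k)/(k+1) = (18−14)/(14+1) = 4/15.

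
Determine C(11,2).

55

C(11,2) = (11·10) / 2! = 110 / 2 = 55.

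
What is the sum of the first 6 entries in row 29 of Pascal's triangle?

1 + 29 + 406 + 3654 + 23751 + 118755 = 146596.

146596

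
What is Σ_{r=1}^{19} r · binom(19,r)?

4980736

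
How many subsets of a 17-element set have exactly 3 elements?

680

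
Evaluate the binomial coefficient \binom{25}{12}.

C(25,12) = (25·24·23·22·21·20·19·18·17·16·15·14) / 12! = 2490952020480000 / 479001600 = 5200300.

5200300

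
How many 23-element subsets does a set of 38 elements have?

C(38,23) = C(38,15) by symmetry.
C(38,15) = (38·37·36·35·34·33·32·31·30·29·28·27·26·25·24) / 15! = 20231404874494894080000 / 1307674368000 = 15471286560.

15471286560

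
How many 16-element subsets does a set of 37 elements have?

12875774670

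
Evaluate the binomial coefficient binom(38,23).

15471286560

C(38,23) = C(38,15) by symmetry.
C(38,15) = (38·37·36·35·34·33·32·31·30·29·28·27·26·25·24) / 15! = 20231404874494894080000 / 1307674368000 = 15471286560.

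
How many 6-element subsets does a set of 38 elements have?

2760681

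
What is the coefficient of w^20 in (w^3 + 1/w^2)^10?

General term: C(10,j)·(w^3)^j·(1/w^2)^(10-j), with w-exponent 3j − 2(10−j) = 5j − 20.
Set 5j − 20 = 20: j = 8.
C(10,8) = 45; 1^8 = 1; 1^2 = 1.
Coefficient = 45 · 1 · 1 = 45.

45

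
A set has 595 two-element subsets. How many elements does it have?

n(n−1)/2 = 595 ⇒ n(n−1) = 1190. Since 35·34 = 1190, n = 35.

35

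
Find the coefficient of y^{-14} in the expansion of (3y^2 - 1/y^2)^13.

7722

General term: C(13,j)·(3y^2)^j·(-1/y^2)^(13-j), with y-exponent 2j − 2(13−j) = 4j − 26.
Set 4j − 26 = -14: j = 3.
C(13,3) = 286; 3^3 = 27; (-1)^10 = 1.
Coefficient = 286 · 27 · 1 = 7722.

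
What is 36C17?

C(36,17) = (36·35·34·33·32·31·30·29·28·27·26·25·24·23·22·21·20) / 17! = 3058021453718104473600000 / 355687428096000 = 8597496600.

8597496600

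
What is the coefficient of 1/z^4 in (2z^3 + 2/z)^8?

2048

General term: C(8,j)·(2z^3)^j·(2/z)^(8-j), with z-exponent 3j − 1(8−j) = 4j − 8.
Set 4j − 8 = -4: j = 1.
C(8,1) = 8; 2^1 = 2; 2^7 = 128.
Coefficient = 8 · 2 · 128 = 2048.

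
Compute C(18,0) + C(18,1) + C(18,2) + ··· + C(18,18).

262144

The entries of row 18 sum to 2^18 = 262144.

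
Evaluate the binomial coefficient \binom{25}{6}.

C(25,6) = (25·24·23·22·21·20) / 6! = 127512000 / 720 = 177100.

177100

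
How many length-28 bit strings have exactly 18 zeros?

13123110

Choose the 18 positions: C(28,18) = 13123110.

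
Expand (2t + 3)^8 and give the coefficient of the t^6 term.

The general term is C(8,j)·(2t)^j·(3)^(8-j); the t^6 term has j = 6.
C(8,6) = 28.
Coefficient = C(8,6) · 2^6 · 3^2 = 28 · 64 · 9 = 16128.

16128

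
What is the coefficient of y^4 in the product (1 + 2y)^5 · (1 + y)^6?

1375

Coefficient of y^4 = Σ_{j} C(5,j)·2^j·C(6,4-j)·1^(4-j) for j from 0 to 4.
= 15 + 200 + 600 + 480 + 80 = 1375.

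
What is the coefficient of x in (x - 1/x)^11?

General term: C(11,j)·(x)^j·(-1/x)^(11-j), with x-exponent 1j − 1(11−j) = 2j − 11.
Set 2j − 11 = 1: j = 6.
C(11,6) = 462; 1^6 = 1; (-1)^5 = -1.
Coefficient = 462 · 1 · (-1) = -462.

-462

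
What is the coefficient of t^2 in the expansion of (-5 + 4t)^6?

The general term is C(6,j)·(-5)^j·(4t)^(6-j); the t^2 term has j = 4.
C(6,4) = 15.
Coefficient = C(6,4) · (-5)^4 · 4^2 = 15 · 625 · 16 = 150000.

150000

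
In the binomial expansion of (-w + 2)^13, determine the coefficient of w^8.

41184

The general term is C(13,j)·(-w)^j·(2)^(13-j); the w^8 term has j = 8.
C(13,8) = 1287.
Coefficient = C(13,8) · 2^5 = 1287 · 32 = 41184.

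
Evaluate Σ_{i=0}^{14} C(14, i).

Setting x = 1 in (1+x)^14 gives Σ C(14,i) = 2^14 = 16384.

16384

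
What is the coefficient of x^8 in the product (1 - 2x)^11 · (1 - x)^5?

Coefficient of x^8 = Σ_{j} C(11,j)·(-2)^j·C(5,8-j)·(-1)^(8-j) for j from 3 to 8.
= 1320 + 26400 + 147840 + 295680 + 211200 + 42240 = 724680.

724680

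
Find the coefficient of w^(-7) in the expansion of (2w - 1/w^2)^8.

-448

General term: C(8,j)·(2w)^j·(-1/w^2)^(8-j), with w-exponent 1j − 2(8−j) = 3j − 16.
Set 3j − 16 = -7: j = 3.
C(8,3) = 56; 2^3 = 8; (-1)^5 = -1.
Coefficient = 56 · 8 · (-1) = -448.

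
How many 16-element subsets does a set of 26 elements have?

C(26,16) = C(26,10) by symmetry.
C(26,10) = (26·25·24·23·22·21·20·19·18·17) / 10! = 19275223968000 / 3628800 = 5311735.

5311735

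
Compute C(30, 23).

C(30,23) = C(30,7) by symmetry.
C(30,7) = (30·29·28·27·26·25·24) / 7! = 10260432000 / 5040 = 2035800.

2035800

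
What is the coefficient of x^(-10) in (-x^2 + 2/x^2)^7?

General term: C(7,j)·(-x^2)^j·(2/x^2)^(7-j), with x-exponent 2j − 2(7−j) = 4j − 14.
Set 4j − 14 = -10: j = 1.
C(7,1) = 7; (-1)^1 = -1; 2^6 = 64.
Coefficient = 7 · (-1) · 64 = -448.

-448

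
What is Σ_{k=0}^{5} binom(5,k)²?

252

By Vandermonde's identity, Σ C(5,k)² = C(10,5) = 252.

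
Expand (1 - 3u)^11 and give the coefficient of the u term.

The general term is C(11,j)·(1)^j·(-3u)^(11-j); the u^1 term has j = 10.
C(11,10) = 11.
Coefficient = C(11,10) · (-3)^1 = 11 · (-3) = -33.

-33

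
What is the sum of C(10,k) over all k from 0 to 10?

1024

The entries of row 10 sum to 2^10 = 1024.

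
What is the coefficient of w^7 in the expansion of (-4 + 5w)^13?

The general term is C(13,j)·(-4)^j·(5w)^(13-j); the w^7 term has j = 6.
C(13,6) = 1716.
Coefficient = C(13,6) · (-4)^6 · 5^7 = 1716 · 4096 · 78125 = 549120000000.

549120000000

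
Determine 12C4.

495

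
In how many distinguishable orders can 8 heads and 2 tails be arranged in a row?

45

Choose positions for the heads: C(10,8) = 45.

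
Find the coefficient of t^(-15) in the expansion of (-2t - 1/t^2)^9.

-18

General term: C(9,j)·(-2t)^j·(-1/t^2)^(9-j), with t-exponent 1j − 2(9−j) = 3j − 18.
Set 3j − 18 = -15: j = 1.
C(9,1) = 9; (-2)^1 = -2; (-1)^8 = 1.
Coefficient = 9 · (-2) · 1 = -18.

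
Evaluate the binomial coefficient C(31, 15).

300540195

C(31,15) = (31·30·29·28·27·26·25·24·23·22·21·20·19·18·17) / 15! = 393008709555221760000 / 1307674368000 = 300540195.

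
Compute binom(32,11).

129024480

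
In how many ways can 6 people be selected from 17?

12376

This is C(17,6) = 12376.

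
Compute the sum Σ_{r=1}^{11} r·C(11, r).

11264

Differentiating (1+x)^11 and setting x=1: Σ r·C(11,r) = 11·2^10 = 11264.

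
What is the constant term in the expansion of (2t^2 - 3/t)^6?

General term: C(6,j)·(2t^2)^j·(-3/t)^(6-j), with t-exponent 2j − 1(6−j) = 3j − 6.
Set 3j − 6 = 0: j = 2.
C(6,2) = 15; 2^2 = 4; (-3)^4 = 81.
Coefficient = 15 · 4 · 81 = 4860.

4860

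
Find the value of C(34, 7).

5379616

C(34,7) = (34·33·32·31·30·29·28) / 7! = 27113264640 / 5040 = 5379616.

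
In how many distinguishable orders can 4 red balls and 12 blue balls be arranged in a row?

1820

Choose positions for the red balls: C(16,4) = 1820.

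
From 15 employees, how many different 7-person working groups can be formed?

This is C(15,7) = 6435.

6435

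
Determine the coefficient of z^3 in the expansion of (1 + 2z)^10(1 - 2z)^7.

-160

Coefficient of z^3 = Σ_{j} C(10,j)·2^j·C(7,3-j)·(-2)^(3-j) for j from 0 to 3.
= (-280) + 1680 + (-2520) + 960 = -160.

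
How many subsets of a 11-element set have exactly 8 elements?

165

Choose the 8 positions: C(11,8) = 165.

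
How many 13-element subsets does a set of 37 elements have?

C(37,13) = (37·36·35·34·33·32·31·30·29·28·27·26·25) / 13! = 22183557976419840000 / 6227020800 = 3562467300.

3562467300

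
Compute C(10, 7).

C(10,7) = C(10,3) by symmetry.
C(10,3) = (10·9·8) / 3! = 720 / 6 = 120.

120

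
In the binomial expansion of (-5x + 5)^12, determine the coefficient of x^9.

The general term is C(12,j)·(-5x)^j·(5)^(12-j); the x^9 term has j = 9.
C(12,9) = 220.
Coefficient = C(12,9) · (-5)^9 · 5^3 = 220 · (-1953125) · 125 = -53710937500.

-53710937500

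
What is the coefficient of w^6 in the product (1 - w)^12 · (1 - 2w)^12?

1423796

Coefficient of w^6 = Σ_{j} C(12,j)·(-1)^j·C(12,6-j)·(-2)^(6-j) for j from 0 to 6.
= 59136 + 304128 + 522720 + 387200 + 130680 + 19008 + 924 = 1423796.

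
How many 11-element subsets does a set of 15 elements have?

C(15,11) = C(15,4) by symmetry.
C(15,4) = (15·14·13·12) / 4! = 32760 / 24 = 1365.

1365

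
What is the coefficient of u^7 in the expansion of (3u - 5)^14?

-586389375000

The general term is C(14,j)·(3u)^j·(-5)^(14-j); the u^7 term has j = 7.
C(14,7) = 3432.
Coefficient = C(14,7) · 3^7 · (-5)^7 = 3432 · 2187 · (-78125) = -586389375000.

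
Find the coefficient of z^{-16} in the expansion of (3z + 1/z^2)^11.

495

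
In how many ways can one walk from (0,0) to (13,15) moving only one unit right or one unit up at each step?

37442160

Each path is a sequence of 28 steps with 13 rights: C(28,13) = 37442160.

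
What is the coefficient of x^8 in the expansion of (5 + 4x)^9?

The general term is C(9,j)·(5)^j·(4x)^(9-j); the x^8 term has j = 1.
C(9,1) = 9.
Coefficient = C(9,1) · 5^1 · 4^8 = 9 · 5 · 65536 = 2949120.

2949120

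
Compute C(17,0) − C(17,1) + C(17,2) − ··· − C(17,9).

-11440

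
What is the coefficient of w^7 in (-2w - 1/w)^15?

-2795520

General term: C(15,j)·(-2w)^j·(-1/w)^(15-j), with w-exponent 1j − 1(15−j) = 2j − 15.
Set 2j − 15 = 7: j = 11.
C(15,11) = 1365; (-2)^11 = -2048; (-1)^4 = 1.
Coefficient = 1365 · (-2048) · 1 = -2795520.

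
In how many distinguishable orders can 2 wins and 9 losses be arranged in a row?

Choose positions for the wins: C(11,2) = 55.

55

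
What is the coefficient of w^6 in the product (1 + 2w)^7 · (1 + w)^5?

12642

Coefficient of w^6 = Σ_{j} C(7,j)·2^j·C(5,6-j)·1^(6-j) for j from 1 to 6.
= 14 + 420 + 2800 + 5600 + 3360 + 448 = 12642.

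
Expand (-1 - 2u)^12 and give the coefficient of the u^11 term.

24576

The general term is C(12,j)·(-1)^j·(-2u)^(12-j); the u^11 term has j = 1.
C(12,1) = 12.
Coefficient = C(12,1) · (-1)^1 · (-2)^11 = 12 · (-1) · (-2048) = 24576.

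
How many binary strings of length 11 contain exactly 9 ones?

55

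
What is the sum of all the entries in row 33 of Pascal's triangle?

8589934592

Setting x = 1 in (1+x)^33 gives Σ C(33,j) = 2^33 = 8589934592.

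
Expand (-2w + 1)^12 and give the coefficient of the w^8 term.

The general term is C(12,j)·(-2w)^j·(1)^(12-j); the w^8 term has j = 8.
C(12,8) = 495.
Coefficient = C(12,8) · (-2)^8 = 495 · 256 = 126720.

126720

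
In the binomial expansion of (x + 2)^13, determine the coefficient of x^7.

The general term is C(13,j)·(x)^j·(2)^(13-j); the x^7 term has j = 7.
C(13,7) = 1716.
Coefficient = C(13,7) · 2^6 = 1716 · 64 = 109824.

109824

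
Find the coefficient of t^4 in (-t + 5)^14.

The general term is C(14,j)·(-t)^j·(5)^(14-j); the t^4 term has j = 4.
C(14,4) = 1001.
Coefficient = C(14,4) · 5^10 = 1001 · 9765625 = 9775390625.

9775390625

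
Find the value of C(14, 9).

2002

C(14,9) = C(14,5) by symmetry.
C(14,5) = (14·13·12·11·10) / 5! = 240240 / 120 = 2002.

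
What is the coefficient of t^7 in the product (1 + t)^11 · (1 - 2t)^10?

Coefficient of t^7 = Σ_{j} C(11,j)·1^j·C(10,7-j)·(-2)^(7-j) for j from 0 to 7.
= (-15360) + 147840 + (-443520) + 554400 + (-316800) + 83160 + (-9240) + 330 = 810.

810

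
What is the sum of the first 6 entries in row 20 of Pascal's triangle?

1 + 20 + 190 + 1140 + 4845 + 15504 = 21700.

21700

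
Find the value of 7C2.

21

C(7,2) = (7·6) / 2! = 42 / 2 = 21.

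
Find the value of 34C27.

C(34,27) = C(34,7) by symmetry.
C(34,7) = (34·33·32·31·30·29·28) / 7! = 27113264640 / 5040 = 5379616.

5379616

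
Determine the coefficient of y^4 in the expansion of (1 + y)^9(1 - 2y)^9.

Coefficient of y^4 = Σ_{j} C(9,j)·1^j·C(9,4-j)·(-2)^(4-j) for j from 0 to 4.
= 2016 + (-6048) + 5184 + (-1512) + 126 = -234.

-234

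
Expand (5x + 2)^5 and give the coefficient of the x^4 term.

6250

The general term is C(5,j)·(5x)^j·(2)^(5-j); the x^4 term has j = 4.
C(5,4) = 5.
Coefficient = C(5,4) · 5^4 · 2^1 = 5 · 625 · 2 = 6250.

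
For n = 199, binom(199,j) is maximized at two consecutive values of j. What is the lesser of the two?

For odd n = 199, C(199,j) peaks at j = (n−1)/2 and (n+1)/2; the lesser is 99.

99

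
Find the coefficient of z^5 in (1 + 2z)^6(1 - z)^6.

126

Coefficient of z^5 = Σ_{j} C(6,j)·2^j·C(6,5-j)·(-1)^(5-j) for j from 0 to 5.
= (-6) + 180 + (-1200) + 2400 + (-1440) + 192 = 126.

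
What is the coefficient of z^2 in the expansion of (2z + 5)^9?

11250000

The general term is C(9,j)·(2z)^j·(5)^(9-j); the z^2 term has j = 2.
C(9,2) = 36.
Coefficient = C(9,2) · 2^2 · 5^7 = 36 · 4 · 78125 = 11250000.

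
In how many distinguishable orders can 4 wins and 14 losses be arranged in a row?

3060

Choose positions for the wins: C(18,4) = 3060.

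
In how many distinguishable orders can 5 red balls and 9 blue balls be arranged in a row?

Choose positions for the red balls: C(14,5) = 2002.

2002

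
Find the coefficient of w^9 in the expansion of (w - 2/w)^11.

-22

General term: C(11,j)·(w)^j·(-2/w)^(11-j), with w-exponent 1j − 1(11−j) = 2j − 11.
Set 2j − 11 = 9: j = 10.
C(11,10) = 11; 1^10 = 1; (-2)^1 = -2.
Coefficient = 11 · 1 · (-2) = -22.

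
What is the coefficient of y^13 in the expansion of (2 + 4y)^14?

The general term is C(14,j)·(2)^j·(4y)^(14-j); the y^13 term has j = 1.
C(14,1) = 14.
Coefficient = C(14,1) · 2^1 · 4^13 = 14 · 2 · 67108864 = 1879048192.

1879048192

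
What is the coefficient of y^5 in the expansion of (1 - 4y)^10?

-258048

The general term is C(10,j)·(1)^j·(-4y)^(10-j); the y^5 term has j = 5.
C(10,5) = 252.
Coefficient = C(10,5) · (-4)^5 = 252 · (-1024) = -258048.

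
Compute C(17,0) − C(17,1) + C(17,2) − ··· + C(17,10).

8008

The partial alternating sum Σ_{k=0}^{10} (−1)^k C(17,k) = (−1)^10 C(16,10) = 8008.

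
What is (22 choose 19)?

1540

C(22,19) = C(22,3) by symmetry.
C(22,3) = (22·21·20) / 3! = 9240 / 6 = 1540.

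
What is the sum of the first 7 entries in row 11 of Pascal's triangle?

1 + 11 + 55 + 165 + 330 + 462 + 462 = 1486.

1486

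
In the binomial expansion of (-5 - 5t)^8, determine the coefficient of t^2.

The general term is C(8,j)·(-5)^j·(-5t)^(8-j); the t^2 term has j = 6.
C(8,6) = 28.
Coefficient = C(8,6) · (-5)^6 · (-5)^2 = 28 · 15625 · 25 = 10937500.

10937500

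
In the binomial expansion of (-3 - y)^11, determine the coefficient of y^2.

The general term is C(11,j)·(-3)^j·(-y)^(11-j); the y^2 term has j = 9.
C(11,9) = 55.
Coefficient = C(11,9) · (-3)^9 = 55 · (-19683) = -1082565.

-1082565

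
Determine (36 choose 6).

1947792

C(36,6) = (36·35·34·33·32·31) / 6! = 1402410240 / 720 = 1947792.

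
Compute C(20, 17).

1140

C(20,17) = C(20,3) by symmetry.
C(20,3) = (20·19·18) / 3! = 6840 / 6 = 1140.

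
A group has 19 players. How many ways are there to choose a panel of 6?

This is C(19,6) = 27132.

27132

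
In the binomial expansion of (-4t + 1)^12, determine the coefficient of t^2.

1056

The general term is C(12,j)·(-4t)^j·(1)^(12-j); the t^2 term has j = 2.
C(12,2) = 66.
Coefficient = C(12,2) · (-4)^2 = 66 · 16 = 1056.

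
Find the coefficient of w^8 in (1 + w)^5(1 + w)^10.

Coefficient of w^8 = Σ_{j} C(5,j)·C(10,8-j) for j from 0 to 5.
= 45 + 600 + 2100 + 2520 + 1050 + 120 = 6435.

6435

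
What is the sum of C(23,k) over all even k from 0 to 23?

4194304

Half of (1+1)^23 + (1−1)^23 gives the even-index sum: 2^22 = 4194304.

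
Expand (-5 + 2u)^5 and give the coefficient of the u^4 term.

The general term is C(5,j)·(-5)^j·(2u)^(5-j); the u^4 term has j = 1.
C(5,1) = 5.
Coefficient = C(5,1) · (-5)^1 · 2^4 = 5 · (-5) · 16 = -400.

-400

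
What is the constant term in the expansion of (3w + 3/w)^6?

General term: C(6,j)·(3w)^j·(3/w)^(6-j), with w-exponent 1j − 1(6−j) = 2j − 6.
Set 2j − 6 = 0: j = 3.
C(6,3) = 20; 3^3 = 27; 3^3 = 27.
Coefficient = 20 · 27 · 27 = 14580.

14580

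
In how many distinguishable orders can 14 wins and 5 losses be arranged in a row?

Choose positions for the wins: C(19,14) = 11628.

11628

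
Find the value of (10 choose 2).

45

C(10,2) = (10·9) / 2! = 90 / 2 = 45.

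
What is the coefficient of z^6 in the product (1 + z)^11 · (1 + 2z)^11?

783618

Coefficient of z^6 = Σ_{j} C(11,j)·1^j·C(11,6-j)·2^(6-j) for j from 0 to 6.
= 29568 + 162624 + 290400 + 217800 + 72600 + 10164 + 462 = 783618.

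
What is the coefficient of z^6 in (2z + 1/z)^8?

General term: C(8,j)·(2z)^j·(1/z)^(8-j), with z-exponent 1j − 1(8−j) = 2j − 8.
Set 2j − 8 = 6: j = 7.
C(8,7) = 8; 2^7 = 128; 1^1 = 1.
Coefficient = 8 · 128 · 1 = 1024.

1024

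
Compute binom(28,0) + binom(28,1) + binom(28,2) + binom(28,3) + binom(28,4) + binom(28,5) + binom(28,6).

1 + 28 + 378 + 3276 + 20475 + 98280 + 376740 = 499178.

499178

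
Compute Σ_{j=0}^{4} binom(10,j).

386

1 + 10 + 45 + 120 + 210 = 386.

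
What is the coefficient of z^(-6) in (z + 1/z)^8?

General term: C(8,j)·(z)^j·(1/z)^(8-j), with z-exponent 1j − 1(8−j) = 2j − 8.
Set 2j − 8 = -6: j = 1.
C(8,1) = 8; 1^1 = 1; 1^7 = 1.
Coefficient = 8 · 1 · 1 = 8.

8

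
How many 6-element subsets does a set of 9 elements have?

84

C(9,6) = C(9,3) by symmetry.
C(9,3) = (9·8·7) / 3! = 504 / 6 = 84.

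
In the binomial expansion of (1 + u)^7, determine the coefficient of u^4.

35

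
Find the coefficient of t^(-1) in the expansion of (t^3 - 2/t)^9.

-4608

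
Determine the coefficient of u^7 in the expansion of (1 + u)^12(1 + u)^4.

11440

(1 + u)^12(1 + u)^4 = (1 + u)^16, so the coefficient of u^7 is C(16,7)·1^7 = 11440·1 = 11440.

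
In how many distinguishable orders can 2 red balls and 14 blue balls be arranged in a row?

120

Choose positions for the red balls: C(16,2) = 120.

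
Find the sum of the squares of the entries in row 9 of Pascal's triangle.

By Vandermonde's identity, Σ C(9,k)² = C(18,9) = 48620.

48620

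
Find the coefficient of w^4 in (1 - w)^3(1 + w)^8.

Coefficient of w^4 = Σ_{j} C(3,j)·(-1)^j·C(8,4-j)·1^(4-j) for j from 0 to 3.
= 70 + (-168) + 84 + (-8) = -22.

-22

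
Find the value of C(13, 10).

286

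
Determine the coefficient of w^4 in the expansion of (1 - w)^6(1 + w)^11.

Coefficient of w^4 = Σ_{j} C(6,j)·(-1)^j·C(11,4-j)·1^(4-j) for j from 0 to 4.
= 330 + (-990) + 825 + (-220) + 15 = -40.

-40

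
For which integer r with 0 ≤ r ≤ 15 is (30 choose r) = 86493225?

12

C(30,r) increases on 0 ≤ r ≤ 15. C(30,11) = 54627300 and C(30,12) = 86493225, so r = 12.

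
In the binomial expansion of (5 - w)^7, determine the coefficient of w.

-109375

The general term is C(7,j)·(5)^j·(-w)^(7-j); the w^1 term has j = 6.
C(7,6) = 7.
Coefficient = C(7,6) · 5^6 · (-1)^1 = 7 · 15625 · (-1) = -109375.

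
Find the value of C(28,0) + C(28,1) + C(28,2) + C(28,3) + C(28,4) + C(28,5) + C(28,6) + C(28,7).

1683218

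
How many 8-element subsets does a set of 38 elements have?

C(38,8) = (38·37·36·35·34·33·32·31) / 8! = 1971788797440 / 40320 = 48903492.

48903492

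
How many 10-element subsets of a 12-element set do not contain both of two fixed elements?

All 10-subsets: C(12,10) = 66. Those containing both fixed elements: C(10,8) = 45.
66 − 45 = 21.

21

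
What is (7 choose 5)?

21

C(7,5) = C(7,2) by symmetry.
C(7,2) = (7·6) / 2! = 42 / 2 = 21.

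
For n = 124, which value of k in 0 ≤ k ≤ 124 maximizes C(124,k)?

62

C(124,k) is maximized at k = 124/2 = 62.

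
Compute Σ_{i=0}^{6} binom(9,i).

466

1 + 9 + 36 + 84 + 126 + 126 + 84 = 466.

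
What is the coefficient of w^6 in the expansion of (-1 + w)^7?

The general term is C(7,j)·(-1)^j·(w)^(7-j); the w^6 term has j = 1.
C(7,1) = 7.
Coefficient = C(7,1) · (-1)^1 = 7 · (-1) = -7.

-7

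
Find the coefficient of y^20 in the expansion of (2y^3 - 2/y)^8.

General term: C(8,j)·(2y^3)^j·(-2/y)^(8-j), with y-exponent 3j − 1(8−j) = 4j − 8.
Set 4j − 8 = 20: j = 7.
C(8,7) = 8; 2^7 = 128; (-2)^1 = -2.
Coefficient = 8 · 128 · (-2) = -2048.

-2048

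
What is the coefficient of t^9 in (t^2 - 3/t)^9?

General term: C(9,j)·(t^2)^j·(-3/t)^(9-j), with t-exponent 2j − 1(9−j) = 3j − 9.
Set 3j − 9 = 9: j = 6.
C(9,6) = 84; 1^6 = 1; (-3)^3 = -27.
Coefficient = 84 · 1 · (-27) = -2268.

-2268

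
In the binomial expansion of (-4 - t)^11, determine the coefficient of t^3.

-10813440

The general term is C(11,j)·(-4)^j·(-t)^(11-j); the t^3 term has j = 8.
C(11,8) = 165.
Coefficient = C(11,8) · (-4)^8 · (-1)^3 = 165 · 65536 · (-1) = -10813440.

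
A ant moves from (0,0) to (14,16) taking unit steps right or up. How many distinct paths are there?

Each path is a sequence of 30 steps with 14 rights: C(30,14) = 145422675.

145422675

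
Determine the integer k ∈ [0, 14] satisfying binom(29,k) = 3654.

3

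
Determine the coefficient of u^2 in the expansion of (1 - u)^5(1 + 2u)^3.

-8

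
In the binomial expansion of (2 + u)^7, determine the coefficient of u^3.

The general term is C(7,j)·(2)^j·(u)^(7-j); the u^3 term has j = 4.
C(7,4) = 35.
Coefficient = C(7,4) · 2^4 = 35 · 16 = 560.

560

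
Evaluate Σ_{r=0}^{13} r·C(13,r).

53248

Since r·C(13,r) = 13·C(12,r−1), the sum is 13·2^12 = 13·4096 = 53248.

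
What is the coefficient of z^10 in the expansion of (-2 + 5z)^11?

-214843750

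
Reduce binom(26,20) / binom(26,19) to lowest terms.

7/20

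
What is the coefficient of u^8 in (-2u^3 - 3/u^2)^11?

-7185024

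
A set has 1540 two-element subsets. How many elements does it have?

56

n(n−1)/2 = 1540 ⇒ n(n−1) = 3080. Since 56·55 = 3080, n = 56.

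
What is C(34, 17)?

C(34,17) = (34·33·32·31·30·29·28·27·26·25·24·23·22·21·20·19·18) / 17! = 830034394580628357120000 / 355687428096000 = 2333606220.

2333606220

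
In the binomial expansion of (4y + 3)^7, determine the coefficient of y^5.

193536

The general term is C(7,j)·(4y)^j·(3)^(7-j); the y^5 term has j = 5.
C(7,5) = 21.
Coefficient = C(7,5) · 4^5 · 3^2 = 21 · 1024 · 9 = 193536.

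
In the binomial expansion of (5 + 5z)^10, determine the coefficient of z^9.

The general term is C(10,j)·(5)^j·(5z)^(10-j); the z^9 term has j = 1.
C(10,1) = 10.
Coefficient = C(10,1) · 5^1 · 5^9 = 10 · 5 · 1953125 = 97656250.

97656250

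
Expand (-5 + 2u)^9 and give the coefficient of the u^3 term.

The general term is C(9,j)·(-5)^j·(2u)^(9-j); the u^3 term has j = 6.
C(9,6) = 84.
Coefficient = C(9,6) · (-5)^6 · 2^3 = 84 · 15625 · 8 = 10500000.

10500000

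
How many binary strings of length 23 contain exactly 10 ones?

Choose the 10 positions: C(23,10) = 1144066.

1144066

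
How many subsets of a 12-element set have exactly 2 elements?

66

Choose the 2 positions: C(12,2) = 66.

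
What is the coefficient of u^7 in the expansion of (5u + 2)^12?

1980000000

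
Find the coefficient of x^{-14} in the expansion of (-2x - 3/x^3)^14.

960740352

General term: C(14,j)·(-2x)^j·(-3/x^3)^(14-j), with x-exponent 1j − 3(14−j) = 4j − 42.
Set 4j − 42 = -14: j = 7.
C(14,7) = 3432; (-2)^7 = -128; (-3)^7 = -2187.
Coefficient = 3432 · (-128) · (-2187) = 960740352.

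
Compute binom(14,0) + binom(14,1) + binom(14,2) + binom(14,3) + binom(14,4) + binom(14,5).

3473

1 + 14 + 91 + 364 + 1001 + 2002 = 3473.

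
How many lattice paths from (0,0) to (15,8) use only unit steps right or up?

Each path is a sequence of 23 steps with 15 rights: C(23,15) = 490314.

490314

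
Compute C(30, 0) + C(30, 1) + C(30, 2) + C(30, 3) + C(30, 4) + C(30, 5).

1 + 30 + 435 + 4060 + 27405 + 142506 = 174437.

174437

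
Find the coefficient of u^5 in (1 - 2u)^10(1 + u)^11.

-342

Coefficient of u^5 = Σ_{j} C(10,j)·(-2)^j·C(11,5-j)·1^(5-j) for j from 0 to 5.
= 462 + (-6600) + 29700 + (-52800) + 36960 + (-8064) = -342.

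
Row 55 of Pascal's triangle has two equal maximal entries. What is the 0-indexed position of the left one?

For odd n = 55, C(55,r) peaks at r = (n−1)/2 and (n+1)/2; the smaller is 27.

27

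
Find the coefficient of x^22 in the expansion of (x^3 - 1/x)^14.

-2002

General term: C(14,j)·(x^3)^j·(-1/x)^(14-j), with x-exponent 3j − 1(14−j) = 4j − 14.
Set 4j − 14 = 22: j = 9.
C(14,9) = 2002; 1^9 = 1; (-1)^5 = -1.
Coefficient = 2002 · 1 · (-1) = -2002.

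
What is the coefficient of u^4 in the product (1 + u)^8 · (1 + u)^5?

(1 + u)^8(1 + u)^5 = (1 + u)^13, so the coefficient of u^4 is C(13,4)·1^4 = 715·1 = 715.

715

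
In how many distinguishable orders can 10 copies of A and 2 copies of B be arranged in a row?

Choose positions for the A's: C(12,10) = 66.

66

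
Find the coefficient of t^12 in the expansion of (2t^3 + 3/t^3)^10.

414720

General term: C(10,j)·(2t^3)^j·(3/t^3)^(10-j), with t-exponent 3j − 3(10−j) = 6j − 30.
Set 6j − 30 = 12: j = 7.
C(10,7) = 120; 2^7 = 128; 3^3 = 27.
Coefficient = 120 · 128 · 27 = 414720.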